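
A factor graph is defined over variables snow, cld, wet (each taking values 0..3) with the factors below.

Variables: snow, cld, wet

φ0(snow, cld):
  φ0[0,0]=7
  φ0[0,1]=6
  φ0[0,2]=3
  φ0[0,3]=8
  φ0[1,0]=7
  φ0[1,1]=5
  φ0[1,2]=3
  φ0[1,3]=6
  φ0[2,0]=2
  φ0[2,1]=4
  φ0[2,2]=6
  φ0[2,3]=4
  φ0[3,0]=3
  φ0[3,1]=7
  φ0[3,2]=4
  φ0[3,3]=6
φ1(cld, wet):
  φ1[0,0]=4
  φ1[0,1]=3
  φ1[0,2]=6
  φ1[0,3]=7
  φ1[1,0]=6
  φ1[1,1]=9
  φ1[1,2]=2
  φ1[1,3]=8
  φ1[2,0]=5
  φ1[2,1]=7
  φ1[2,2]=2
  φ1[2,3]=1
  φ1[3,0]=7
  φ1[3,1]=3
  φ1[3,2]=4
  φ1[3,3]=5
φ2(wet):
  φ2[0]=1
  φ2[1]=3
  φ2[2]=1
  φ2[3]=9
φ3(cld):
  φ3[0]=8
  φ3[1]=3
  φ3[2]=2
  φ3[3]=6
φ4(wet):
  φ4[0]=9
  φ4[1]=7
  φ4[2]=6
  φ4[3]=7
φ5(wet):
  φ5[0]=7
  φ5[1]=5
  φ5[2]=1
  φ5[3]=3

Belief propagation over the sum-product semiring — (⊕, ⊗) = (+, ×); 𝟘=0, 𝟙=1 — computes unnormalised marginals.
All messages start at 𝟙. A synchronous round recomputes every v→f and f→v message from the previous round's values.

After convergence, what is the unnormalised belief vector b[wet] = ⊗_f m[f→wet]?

b[wet] = [136836, 179130, 10104, 443016]

init: all messages = 𝟙 over 4 values
r1 m[φ0→snow] = [24, 21, 16, 20]
r1 m[φ0→cld] = [19, 22, 16, 24]
r1 m[φ1→cld] = [20, 25, 15, 19]
r1 m[φ1→wet] = [22, 22, 14, 21]
r1 m[φ2→wet] = [1, 3, 1, 9]
r1 m[φ3→cld] = [8, 3, 2, 6]
r1 m[φ4→wet] = [9, 7, 6, 7]
r1 m[φ5→wet] = [7, 5, 1, 3]
r1 m[snow→φ0] = [1, 1, 1, 1]
r1 m[cld→φ0] = [1, 1, 1, 1]
r1 m[cld→φ1] = [1, 1, 1, 1]
r1 m[cld→φ3] = [1, 1, 1, 1]
r1 m[wet→φ1] = [1, 1, 1, 1]
r1 m[wet→φ2] = [1, 1, 1, 1]
r1 m[wet→φ4] = [1, 1, 1, 1]
r1 m[wet→φ5] = [1, 1, 1, 1]
r2 m[φ0→snow] = [24, 21, 16, 20]
r2 m[φ0→cld] = [19, 22, 16, 24]
r2 m[φ1→cld] = [20, 25, 15, 19]
r2 m[φ1→wet] = [22, 22, 14, 21]
r2 m[φ2→wet] = [1, 3, 1, 9]
r2 m[φ3→cld] = [8, 3, 2, 6]
r2 m[φ4→wet] = [9, 7, 6, 7]
r2 m[φ5→wet] = [7, 5, 1, 3]
r2 m[snow→φ0] = [1, 1, 1, 1]
r2 m[cld→φ0] = [160, 75, 30, 114]
r2 m[cld→φ1] = [152, 66, 32, 144]
r2 m[cld→φ3] = [380, 550, 240, 456]
r2 m[wet→φ1] = [63, 105, 6, 189]
r2 m[wet→φ2] = [1386, 770, 84, 441]
r2 m[wet→φ4] = [154, 330, 14, 567]
r2 m[wet→φ5] = [198, 462, 84, 1323]
r3 m[φ0→snow] = [2572, 2269, 1256, 1809]
r3 m[φ0→cld] = [19, 22, 16, 24]
r3 m[φ1→cld] = [1926, 2847, 1251, 1725]
r3 m[φ1→wet] = [2172, 1706, 1684, 2344]
r3 m[φ2→wet] = [1, 3, 1, 9]
r3 m[φ3→cld] = [8, 3, 2, 6]
r3 m[φ4→wet] = [9, 7, 6, 7]
r3 m[φ5→wet] = [7, 5, 1, 3]
r3 m[snow→φ0] = [1, 1, 1, 1]
r3 m[cld→φ0] = [160, 75, 30, 114]
r3 m[cld→φ1] = [152, 66, 32, 144]
r3 m[cld→φ3] = [380, 550, 240, 456]
r3 m[wet→φ1] = [63, 105, 6, 189]
r3 m[wet→φ2] = [1386, 770, 84, 441]
r3 m[wet→φ4] = [154, 330, 14, 567]
r3 m[wet→φ5] = [198, 462, 84, 1323]
r4 m[φ0→snow] = [2572, 2269, 1256, 1809]
r4 m[φ0→cld] = [19, 22, 16, 24]
r4 m[φ1→cld] = [1926, 2847, 1251, 1725]
r4 m[φ1→wet] = [2172, 1706, 1684, 2344]
r4 m[φ2→wet] = [1, 3, 1, 9]
r4 m[φ3→cld] = [8, 3, 2, 6]
r4 m[φ4→wet] = [9, 7, 6, 7]
r4 m[φ5→wet] = [7, 5, 1, 3]
r4 m[snow→φ0] = [1, 1, 1, 1]
r4 m[cld→φ0] = [15408, 8541, 2502, 10350]
r4 m[cld→φ1] = [152, 66, 32, 144]
r4 m[cld→φ3] = [36594, 62634, 20016, 41400]
r4 m[wet→φ1] = [63, 105, 6, 189]
r4 m[wet→φ2] = [136836, 59710, 10104, 49224]
r4 m[wet→φ4] = [15204, 25590, 1684, 63288]
r4 m[wet→φ5] = [19548, 35826, 10104, 147672]
r5 m[φ0→snow] = [249408, 220167, 121392, 178119]
r5 m[φ0→cld] = [19, 22, 16, 24]
r5 m[φ1→cld] = [1926, 2847, 1251, 1725]
r5 m[φ1→wet] = [2172, 1706, 1684, 2344]
r5 m[φ2→wet] = [1, 3, 1, 9]
r5 m[φ3→cld] = [8, 3, 2, 6]
r5 m[φ4→wet] = [9, 7, 6, 7]
r5 m[φ5→wet] = [7, 5, 1, 3]
r5 m[snow→φ0] = [1, 1, 1, 1]
r5 m[cld→φ0] = [15408, 8541, 2502, 10350]
r5 m[cld→φ1] = [152, 66, 32, 144]
r5 m[cld→φ3] = [36594, 62634, 20016, 41400]
r5 m[wet→φ1] = [63, 105, 6, 189]
r5 m[wet→φ2] = [136836, 59710, 10104, 49224]
r5 m[wet→φ4] = [15204, 25590, 1684, 63288]
r5 m[wet→φ5] = [19548, 35826, 10104, 147672]
r6 m[φ0→snow] = [249408, 220167, 121392, 178119]
r6 m[φ0→cld] = [19, 22, 16, 24]
r6 m[φ1→cld] = [1926, 2847, 1251, 1725]
r6 m[φ1→wet] = [2172, 1706, 1684, 2344]
r6 m[φ2→wet] = [1, 3, 1, 9]
r6 m[φ3→cld] = [8, 3, 2, 6]
r6 m[φ4→wet] = [9, 7, 6, 7]
r6 m[φ5→wet] = [7, 5, 1, 3]
r6 m[snow→φ0] = [1, 1, 1, 1]
r6 m[cld→φ0] = [15408, 8541, 2502, 10350]
r6 m[cld→φ1] = [152, 66, 32, 144]
r6 m[cld→φ3] = [36594, 62634, 20016, 41400]
r6 m[wet→φ1] = [63, 105, 6, 189]
r6 m[wet→φ2] = [136836, 59710, 10104, 49224]
r6 m[wet→φ4] = [15204, 25590, 1684, 63288]
r6 m[wet→φ5] = [19548, 35826, 10104, 147672]
fixed point reached at round 6
b[wet] = ⊗ incoming = [136836, 179130, 10104, 443016]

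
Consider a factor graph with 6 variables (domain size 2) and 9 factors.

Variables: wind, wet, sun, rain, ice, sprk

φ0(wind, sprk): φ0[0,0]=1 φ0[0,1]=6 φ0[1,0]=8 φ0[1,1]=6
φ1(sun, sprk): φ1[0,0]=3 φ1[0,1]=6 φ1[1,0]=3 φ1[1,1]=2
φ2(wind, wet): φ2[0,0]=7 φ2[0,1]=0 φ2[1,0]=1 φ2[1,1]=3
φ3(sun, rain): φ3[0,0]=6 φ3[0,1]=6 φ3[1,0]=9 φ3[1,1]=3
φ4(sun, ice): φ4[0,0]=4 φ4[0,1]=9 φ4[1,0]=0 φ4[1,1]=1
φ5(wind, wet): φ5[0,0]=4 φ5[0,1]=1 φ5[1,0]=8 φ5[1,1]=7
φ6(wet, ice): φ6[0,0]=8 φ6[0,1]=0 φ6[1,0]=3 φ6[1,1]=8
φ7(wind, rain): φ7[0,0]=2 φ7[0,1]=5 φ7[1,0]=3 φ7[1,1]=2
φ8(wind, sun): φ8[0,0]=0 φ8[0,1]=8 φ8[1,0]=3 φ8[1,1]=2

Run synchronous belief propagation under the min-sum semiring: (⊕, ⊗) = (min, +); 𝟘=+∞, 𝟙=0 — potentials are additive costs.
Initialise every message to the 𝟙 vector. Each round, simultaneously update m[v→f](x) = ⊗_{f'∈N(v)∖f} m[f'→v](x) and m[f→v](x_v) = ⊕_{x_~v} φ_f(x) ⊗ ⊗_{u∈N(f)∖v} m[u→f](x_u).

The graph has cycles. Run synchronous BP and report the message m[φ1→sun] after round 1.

init: all messages = 𝟙 over 2 values
r1 m[φ0→wind] = [1, 6]
r1 m[φ0→sprk] = [1, 6]
r1 m[φ1→sun] = [3, 2]
r1 m[φ1→sprk] = [3, 2]
r1 m[φ2→wind] = [0, 1]
r1 m[φ2→wet] = [1, 0]
r1 m[φ3→sun] = [6, 3]
r1 m[φ3→rain] = [6, 3]
r1 m[φ4→sun] = [4, 0]
r1 m[φ4→ice] = [0, 1]
r1 m[φ5→wind] = [1, 7]
r1 m[φ5→wet] = [4, 1]
r1 m[φ6→wet] = [0, 3]
r1 m[φ6→ice] = [3, 0]
r1 m[φ7→wind] = [2, 2]
r1 m[φ7→rain] = [2, 2]
r1 m[φ8→wind] = [0, 2]
r1 m[φ8→sun] = [0, 2]
r1 m[wind→φ0] = [0, 0]
r1 m[wind→φ2] = [0, 0]
r1 m[wind→φ5] = [0, 0]
r1 m[wind→φ7] = [0, 0]
r1 m[wind→φ8] = [0, 0]
r1 m[wet→φ2] = [0, 0]
r1 m[wet→φ5] = [0, 0]
r1 m[wet→φ6] = [0, 0]
r1 m[sun→φ1] = [0, 0]
r1 m[sun→φ3] = [0, 0]
r1 m[sun→φ4] = [0, 0]
r1 m[sun→φ8] = [0, 0]
r1 m[rain→φ3] = [0, 0]
r1 m[rain→φ7] = [0, 0]
r1 m[ice→φ4] = [0, 0]
r1 m[ice→φ6] = [0, 0]
r1 m[sprk→φ0] = [0, 0]
r1 m[sprk→φ1] = [0, 0]

message @ round 1 = [3, 2]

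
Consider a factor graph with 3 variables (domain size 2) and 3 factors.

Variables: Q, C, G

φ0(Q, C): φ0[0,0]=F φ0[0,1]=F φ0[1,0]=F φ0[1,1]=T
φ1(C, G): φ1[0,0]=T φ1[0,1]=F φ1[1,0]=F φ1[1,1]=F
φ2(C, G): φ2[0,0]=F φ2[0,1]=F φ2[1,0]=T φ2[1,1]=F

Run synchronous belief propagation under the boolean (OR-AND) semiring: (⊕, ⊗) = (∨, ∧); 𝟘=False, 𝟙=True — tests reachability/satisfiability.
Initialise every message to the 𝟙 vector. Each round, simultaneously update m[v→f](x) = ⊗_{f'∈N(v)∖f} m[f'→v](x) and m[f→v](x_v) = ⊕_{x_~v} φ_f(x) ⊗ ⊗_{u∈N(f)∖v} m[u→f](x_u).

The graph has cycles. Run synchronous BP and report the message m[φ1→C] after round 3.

init: all messages = 𝟙 over 2 values
r1 m[φ0→Q] = [F, T]
r1 m[φ0→C] = [F, T]
r1 m[φ1→C] = [T, F]
r1 m[φ1→G] = [T, F]
r1 m[φ2→C] = [F, T]
r1 m[φ2→G] = [T, F]
r1 m[Q→φ0] = [T, T]
r1 m[C→φ0] = [T, T]
r1 m[C→φ1] = [T, T]
r1 m[C→φ2] = [T, T]
r1 m[G→φ1] = [T, T]
r1 m[G→φ2] = [T, T]
r2 m[φ0→Q] = [F, T]
r2 m[φ0→C] = [F, T]
r2 m[φ1→C] = [T, F]
r2 m[φ1→G] = [T, F]
r2 m[φ2→C] = [F, T]
r2 m[φ2→G] = [T, F]
r2 m[Q→φ0] = [T, T]
r2 m[C→φ0] = [F, F]
r2 m[C→φ1] = [F, T]
r2 m[C→φ2] = [F, F]
r2 m[G→φ1] = [T, F]
r2 m[G→φ2] = [T, F]
r3 m[φ0→Q] = [F, F]
r3 m[φ0→C] = [F, T]
r3 m[φ1→C] = [T, F]
r3 m[φ1→G] = [F, F]
r3 m[φ2→C] = [F, T]
r3 m[φ2→G] = [F, F]
r3 m[Q→φ0] = [T, T]
r3 m[C→φ0] = [F, F]
r3 m[C→φ1] = [F, T]
r3 m[C→φ2] = [F, F]
r3 m[G→φ1] = [T, F]
r3 m[G→φ2] = [T, F]

message @ round 3 = [T, F]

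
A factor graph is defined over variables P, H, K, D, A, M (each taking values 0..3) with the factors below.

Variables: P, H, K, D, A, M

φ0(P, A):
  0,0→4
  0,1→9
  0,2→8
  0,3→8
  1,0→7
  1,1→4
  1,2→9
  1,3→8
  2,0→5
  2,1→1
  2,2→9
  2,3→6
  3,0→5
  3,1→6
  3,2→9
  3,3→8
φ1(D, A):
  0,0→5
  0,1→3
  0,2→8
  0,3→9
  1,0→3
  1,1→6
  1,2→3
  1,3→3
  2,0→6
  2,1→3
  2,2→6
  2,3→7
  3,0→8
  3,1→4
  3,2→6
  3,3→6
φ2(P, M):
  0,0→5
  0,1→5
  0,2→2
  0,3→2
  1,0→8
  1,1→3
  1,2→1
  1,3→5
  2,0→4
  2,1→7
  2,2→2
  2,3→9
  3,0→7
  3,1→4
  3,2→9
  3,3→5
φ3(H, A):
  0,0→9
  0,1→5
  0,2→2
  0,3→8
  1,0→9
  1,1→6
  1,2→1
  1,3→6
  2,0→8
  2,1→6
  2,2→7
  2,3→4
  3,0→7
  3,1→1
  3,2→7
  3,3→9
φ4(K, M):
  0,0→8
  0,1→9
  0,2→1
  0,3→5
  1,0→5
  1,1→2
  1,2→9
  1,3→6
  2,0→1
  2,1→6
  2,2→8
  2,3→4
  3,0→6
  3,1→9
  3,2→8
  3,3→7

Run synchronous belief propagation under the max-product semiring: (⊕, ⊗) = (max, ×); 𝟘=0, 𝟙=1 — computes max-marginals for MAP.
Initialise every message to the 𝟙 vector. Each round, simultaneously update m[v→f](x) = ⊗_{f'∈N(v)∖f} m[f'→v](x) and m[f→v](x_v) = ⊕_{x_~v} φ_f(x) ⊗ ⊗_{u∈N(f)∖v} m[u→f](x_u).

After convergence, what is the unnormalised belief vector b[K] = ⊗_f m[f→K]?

init: all messages = 𝟙 over 4 values
r1 m[φ0→P] = [9, 9, 9, 9]
r1 m[φ0→A] = [7, 9, 9, 8]
r1 m[φ1→D] = [9, 6, 7, 8]
r1 m[φ1→A] = [8, 6, 8, 9]
r1 m[φ2→P] = [5, 8, 9, 9]
r1 m[φ2→M] = [8, 7, 9, 9]
r1 m[φ3→H] = [9, 9, 8, 9]
r1 m[φ3→A] = [9, 6, 7, 9]
r1 m[φ4→K] = [9, 9, 8, 9]
r1 m[φ4→M] = [8, 9, 9, 7]
r1 m[P→φ0] = [1, 1, 1, 1]
r1 m[P→φ2] = [1, 1, 1, 1]
r1 m[H→φ3] = [1, 1, 1, 1]
r1 m[K→φ4] = [1, 1, 1, 1]
r1 m[D→φ1] = [1, 1, 1, 1]
r1 m[A→φ0] = [1, 1, 1, 1]
r1 m[A→φ1] = [1, 1, 1, 1]
r1 m[A→φ3] = [1, 1, 1, 1]
r1 m[M→φ2] = [1, 1, 1, 1]
r1 m[M→φ4] = [1, 1, 1, 1]
r2 m[φ0→P] = [9, 9, 9, 9]
r2 m[φ0→A] = [7, 9, 9, 8]
r2 m[φ1→D] = [9, 6, 7, 8]
r2 m[φ1→A] = [8, 6, 8, 9]
r2 m[φ2→P] = [5, 8, 9, 9]
r2 m[φ2→M] = [8, 7, 9, 9]
r2 m[φ3→H] = [9, 9, 8, 9]
r2 m[φ3→A] = [9, 6, 7, 9]
r2 m[φ4→K] = [9, 9, 8, 9]
r2 m[φ4→M] = [8, 9, 9, 7]
r2 m[P→φ0] = [5, 8, 9, 9]
r2 m[P→φ2] = [9, 9, 9, 9]
r2 m[H→φ3] = [1, 1, 1, 1]
r2 m[K→φ4] = [1, 1, 1, 1]
r2 m[D→φ1] = [1, 1, 1, 1]
r2 m[A→φ0] = [72, 36, 56, 81]
r2 m[A→φ1] = [63, 54, 63, 72]
r2 m[A→φ3] = [56, 54, 72, 72]
r2 m[M→φ2] = [8, 9, 9, 7]
r2 m[M→φ4] = [8, 7, 9, 9]
r3 m[φ0→P] = [648, 648, 504, 648]
r3 m[φ0→A] = [56, 54, 81, 72]
r3 m[φ1→D] = [648, 324, 504, 504]
r3 m[φ1→A] = [8, 6, 8, 9]
r3 m[φ2→P] = [45, 64, 63, 81]
r3 m[φ2→M] = [72, 63, 81, 81]
r3 m[φ3→H] = [576, 504, 504, 648]
r3 m[φ3→A] = [9, 6, 7, 9]
r3 m[φ4→K] = [64, 81, 72, 72]
r3 m[φ4→M] = [8, 9, 9, 7]
r3 m[P→φ0] = [5, 8, 9, 9]
r3 m[P→φ2] = [9, 9, 9, 9]
r3 m[H→φ3] = [1, 1, 1, 1]
r3 m[K→φ4] = [1, 1, 1, 1]
r3 m[D→φ1] = [1, 1, 1, 1]
r3 m[A→φ0] = [72, 36, 56, 81]
r3 m[A→φ1] = [63, 54, 63, 72]
r3 m[A→φ3] = [56, 54, 72, 72]
r3 m[M→φ2] = [8, 9, 9, 7]
r3 m[M→φ4] = [8, 7, 9, 9]
r4 m[φ0→P] = [648, 648, 504, 648]
r4 m[φ0→A] = [56, 54, 81, 72]
r4 m[φ1→D] = [648, 324, 504, 504]
r4 m[φ1→A] = [8, 6, 8, 9]
r4 m[φ2→P] = [45, 64, 63, 81]
r4 m[φ2→M] = [72, 63, 81, 81]
r4 m[φ3→H] = [576, 504, 504, 648]
r4 m[φ3→A] = [9, 6, 7, 9]
r4 m[φ4→K] = [64, 81, 72, 72]
r4 m[φ4→M] = [8, 9, 9, 7]
r4 m[P→φ0] = [45, 64, 63, 81]
r4 m[P→φ2] = [648, 648, 504, 648]
r4 m[H→φ3] = [1, 1, 1, 1]
r4 m[K→φ4] = [1, 1, 1, 1]
r4 m[D→φ1] = [1, 1, 1, 1]
r4 m[A→φ0] = [72, 36, 56, 81]
r4 m[A→φ1] = [504, 324, 567, 648]
r4 m[A→φ3] = [448, 324, 648, 648]
r4 m[M→φ2] = [8, 9, 9, 7]
r4 m[M→φ4] = [72, 63, 81, 81]
r5 m[φ0→P] = [648, 648, 504, 648]
r5 m[φ0→A] = [448, 486, 729, 648]
r5 m[φ1→D] = [5832, 1944, 4536, 4032]
r5 m[φ1→A] = [8, 6, 8, 9]
r5 m[φ2→P] = [45, 64, 63, 81]
r5 m[φ2→M] = [5184, 3528, 5832, 4536]
r5 m[φ3→H] = [5184, 4032, 4536, 5832]
r5 m[φ3→A] = [9, 6, 7, 9]
r5 m[φ4→K] = [576, 729, 648, 648]
r5 m[φ4→M] = [8, 9, 9, 7]
r5 m[P→φ0] = [45, 64, 63, 81]
r5 m[P→φ2] = [648, 648, 504, 648]
r5 m[H→φ3] = [1, 1, 1, 1]
r5 m[K→φ4] = [1, 1, 1, 1]
r5 m[D→φ1] = [1, 1, 1, 1]
r5 m[A→φ0] = [72, 36, 56, 81]
r5 m[A→φ1] = [504, 324, 567, 648]
r5 m[A→φ3] = [448, 324, 648, 648]
r5 m[M→φ2] = [8, 9, 9, 7]
r5 m[M→φ4] = [72, 63, 81, 81]
r6 m[φ0→P] = [648, 648, 504, 648]
r6 m[φ0→A] = [448, 486, 729, 648]
r6 m[φ1→D] = [5832, 1944, 4536, 4032]
r6 m[φ1→A] = [8, 6, 8, 9]
r6 m[φ2→P] = [45, 64, 63, 81]
r6 m[φ2→M] = [5184, 3528, 5832, 4536]
r6 m[φ3→H] = [5184, 4032, 4536, 5832]
r6 m[φ3→A] = [9, 6, 7, 9]
r6 m[φ4→K] = [576, 729, 648, 648]
r6 m[φ4→M] = [8, 9, 9, 7]
r6 m[P→φ0] = [45, 64, 63, 81]
r6 m[P→φ2] = [648, 648, 504, 648]
r6 m[H→φ3] = [1, 1, 1, 1]
r6 m[K→φ4] = [1, 1, 1, 1]
r6 m[D→φ1] = [1, 1, 1, 1]
r6 m[A→φ0] = [72, 36, 56, 81]
r6 m[A→φ1] = [4032, 2916, 5103, 5832]
r6 m[A→φ3] = [3584, 2916, 5832, 5832]
r6 m[M→φ2] = [8, 9, 9, 7]
r6 m[M→φ4] = [5184, 3528, 5832, 4536]
r7 m[φ0→P] = [648, 648, 504, 648]
r7 m[φ0→A] = [448, 486, 729, 648]
r7 m[φ1→D] = [52488, 17496, 40824, 34992]
r7 m[φ1→A] = [8, 6, 8, 9]
r7 m[φ2→P] = [45, 64, 63, 81]
r7 m[φ2→M] = [5184, 3528, 5832, 4536]
r7 m[φ3→H] = [46656, 34992, 40824, 52488]
r7 m[φ3→A] = [9, 6, 7, 9]
r7 m[φ4→K] = [41472, 52488, 46656, 46656]
r7 m[φ4→M] = [8, 9, 9, 7]
r7 m[P→φ0] = [45, 64, 63, 81]
r7 m[P→φ2] = [648, 648, 504, 648]
r7 m[H→φ3] = [1, 1, 1, 1]
r7 m[K→φ4] = [1, 1, 1, 1]
r7 m[D→φ1] = [1, 1, 1, 1]
r7 m[A→φ0] = [72, 36, 56, 81]
r7 m[A→φ1] = [4032, 2916, 5103, 5832]
r7 m[A→φ3] = [3584, 2916, 5832, 5832]
r7 m[M→φ2] = [8, 9, 9, 7]
r7 m[M→φ4] = [5184, 3528, 5832, 4536]
r8 m[φ0→P] = [648, 648, 504, 648]
r8 m[φ0→A] = [448, 486, 729, 648]
r8 m[φ1→D] = [52488, 17496, 40824, 34992]
r8 m[φ1→A] = [8, 6, 8, 9]
r8 m[φ2→P] = [45, 64, 63, 81]
r8 m[φ2→M] = [5184, 3528, 5832, 4536]
r8 m[φ3→H] = [46656, 34992, 40824, 52488]
r8 m[φ3→A] = [9, 6, 7, 9]
r8 m[φ4→K] = [41472, 52488, 46656, 46656]
r8 m[φ4→M] = [8, 9, 9, 7]
r8 m[P→φ0] = [45, 64, 63, 81]
r8 m[P→φ2] = [648, 648, 504, 648]
r8 m[H→φ3] = [1, 1, 1, 1]
r8 m[K→φ4] = [1, 1, 1, 1]
r8 m[D→φ1] = [1, 1, 1, 1]
r8 m[A→φ0] = [72, 36, 56, 81]
r8 m[A→φ1] = [4032, 2916, 5103, 5832]
r8 m[A→φ3] = [3584, 2916, 5832, 5832]
r8 m[M→φ2] = [8, 9, 9, 7]
r8 m[M→φ4] = [5184, 3528, 5832, 4536]
fixed point reached at round 8
b[K] = ⊗ incoming = [41472, 52488, 46656, 46656]

b[K] = [41472, 52488, 46656, 46656]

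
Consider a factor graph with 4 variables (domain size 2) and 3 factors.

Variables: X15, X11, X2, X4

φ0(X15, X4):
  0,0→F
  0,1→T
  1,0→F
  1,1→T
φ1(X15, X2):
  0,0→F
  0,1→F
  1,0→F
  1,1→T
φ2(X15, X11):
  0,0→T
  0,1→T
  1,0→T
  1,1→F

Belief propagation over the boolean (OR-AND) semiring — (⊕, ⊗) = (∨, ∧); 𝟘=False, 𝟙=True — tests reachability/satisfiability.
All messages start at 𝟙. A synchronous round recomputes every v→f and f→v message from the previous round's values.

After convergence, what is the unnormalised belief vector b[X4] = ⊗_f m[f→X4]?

b[X4] = [F, T]

init: all messages = 𝟙 over 2 values
r1 m[φ0→X15] = [T, T]
r1 m[φ0→X4] = [F, T]
r1 m[φ1→X15] = [F, T]
r1 m[φ1→X2] = [F, T]
r1 m[φ2→X15] = [T, T]
r1 m[φ2→X11] = [T, T]
r1 m[X15→φ0] = [T, T]
r1 m[X15→φ1] = [T, T]
r1 m[X15→φ2] = [T, T]
r1 m[X11→φ2] = [T, T]
r1 m[X2→φ1] = [T, T]
r1 m[X4→φ0] = [T, T]
r2 m[φ0→X15] = [T, T]
r2 m[φ0→X4] = [F, T]
r2 m[φ1→X15] = [F, T]
r2 m[φ1→X2] = [F, T]
r2 m[φ2→X15] = [T, T]
r2 m[φ2→X11] = [T, T]
r2 m[X15→φ0] = [F, T]
r2 m[X15→φ1] = [T, T]
r2 m[X15→φ2] = [F, T]
r2 m[X11→φ2] = [T, T]
r2 m[X2→φ1] = [T, T]
r2 m[X4→φ0] = [T, T]
r3 m[φ0→X15] = [T, T]
r3 m[φ0→X4] = [F, T]
r3 m[φ1→X15] = [F, T]
r3 m[φ1→X2] = [F, T]
r3 m[φ2→X15] = [T, T]
r3 m[φ2→X11] = [T, F]
r3 m[X15→φ0] = [F, T]
r3 m[X15→φ1] = [T, T]
r3 m[X15→φ2] = [F, T]
r3 m[X11→φ2] = [T, T]
r3 m[X2→φ1] = [T, T]
r3 m[X4→φ0] = [T, T]
r4 m[φ0→X15] = [T, T]
r4 m[φ0→X4] = [F, T]
r4 m[φ1→X15] = [F, T]
r4 m[φ1→X2] = [F, T]
r4 m[φ2→X15] = [T, T]
r4 m[φ2→X11] = [T, F]
r4 m[X15→φ0] = [F, T]
r4 m[X15→φ1] = [T, T]
r4 m[X15→φ2] = [F, T]
r4 m[X11→φ2] = [T, T]
r4 m[X2→φ1] = [T, T]
r4 m[X4→φ0] = [T, T]
fixed point reached at round 4
b[X4] = ⊗ incoming = [F, T]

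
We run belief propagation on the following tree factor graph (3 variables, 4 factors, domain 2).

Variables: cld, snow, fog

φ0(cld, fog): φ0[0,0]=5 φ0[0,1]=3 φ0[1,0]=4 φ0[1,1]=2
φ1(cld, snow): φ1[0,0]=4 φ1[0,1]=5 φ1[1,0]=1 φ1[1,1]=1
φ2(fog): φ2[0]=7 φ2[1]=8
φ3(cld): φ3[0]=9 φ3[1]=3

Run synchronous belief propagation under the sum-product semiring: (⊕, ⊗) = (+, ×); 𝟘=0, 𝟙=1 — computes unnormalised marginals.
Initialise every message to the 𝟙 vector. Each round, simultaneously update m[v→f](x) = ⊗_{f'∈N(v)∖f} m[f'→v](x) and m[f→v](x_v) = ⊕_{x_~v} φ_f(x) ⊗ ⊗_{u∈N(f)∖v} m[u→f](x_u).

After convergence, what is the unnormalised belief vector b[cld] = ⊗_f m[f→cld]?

init: all messages = 𝟙 over 2 values
r1 m[φ0→cld] = [8, 6]
r1 m[φ0→fog] = [9, 5]
r1 m[φ1→cld] = [9, 2]
r1 m[φ1→snow] = [5, 6]
r1 m[φ2→fog] = [7, 8]
r1 m[φ3→cld] = [9, 3]
r1 m[cld→φ0] = [1, 1]
r1 m[cld→φ1] = [1, 1]
r1 m[cld→φ3] = [1, 1]
r1 m[snow→φ1] = [1, 1]
r1 m[fog→φ0] = [1, 1]
r1 m[fog→φ2] = [1, 1]
r2 m[φ0→cld] = [8, 6]
r2 m[φ0→fog] = [9, 5]
r2 m[φ1→cld] = [9, 2]
r2 m[φ1→snow] = [5, 6]
r2 m[φ2→fog] = [7, 8]
r2 m[φ3→cld] = [9, 3]
r2 m[cld→φ0] = [81, 6]
r2 m[cld→φ1] = [72, 18]
r2 m[cld→φ3] = [72, 12]
r2 m[snow→φ1] = [1, 1]
r2 m[fog→φ0] = [7, 8]
r2 m[fog→φ2] = [9, 5]
r3 m[φ0→cld] = [59, 44]
r3 m[φ0→fog] = [429, 255]
r3 m[φ1→cld] = [9, 2]
r3 m[φ1→snow] = [306, 378]
r3 m[φ2→fog] = [7, 8]
r3 m[φ3→cld] = [9, 3]
r3 m[cld→φ0] = [81, 6]
r3 m[cld→φ1] = [72, 18]
r3 m[cld→φ3] = [72, 12]
r3 m[snow→φ1] = [1, 1]
r3 m[fog→φ0] = [7, 8]
r3 m[fog→φ2] = [9, 5]
r4 m[φ0→cld] = [59, 44]
r4 m[φ0→fog] = [429, 255]
r4 m[φ1→cld] = [9, 2]
r4 m[φ1→snow] = [306, 378]
r4 m[φ2→fog] = [7, 8]
r4 m[φ3→cld] = [9, 3]
r4 m[cld→φ0] = [81, 6]
r4 m[cld→φ1] = [531, 132]
r4 m[cld→φ3] = [531, 88]
r4 m[snow→φ1] = [1, 1]
r4 m[fog→φ0] = [7, 8]
r4 m[fog→φ2] = [429, 255]
r5 m[φ0→cld] = [59, 44]
r5 m[φ0→fog] = [429, 255]
r5 m[φ1→cld] = [9, 2]
r5 m[φ1→snow] = [2256, 2787]
r5 m[φ2→fog] = [7, 8]
r5 m[φ3→cld] = [9, 3]
r5 m[cld→φ0] = [81, 6]
r5 m[cld→φ1] = [531, 132]
r5 m[cld→φ3] = [531, 88]
r5 m[snow→φ1] = [1, 1]
r5 m[fog→φ0] = [7, 8]
r5 m[fog→φ2] = [429, 255]
r6 m[φ0→cld] = [59, 44]
r6 m[φ0→fog] = [429, 255]
r6 m[φ1→cld] = [9, 2]
r6 m[φ1→snow] = [2256, 2787]
r6 m[φ2→fog] = [7, 8]
r6 m[φ3→cld] = [9, 3]
r6 m[cld→φ0] = [81, 6]
r6 m[cld→φ1] = [531, 132]
r6 m[cld→φ3] = [531, 88]
r6 m[snow→φ1] = [1, 1]
r6 m[fog→φ0] = [7, 8]
r6 m[fog→φ2] = [429, 255]
fixed point reached at round 6
b[cld] = ⊗ incoming = [4779, 264]

b[cld] = [4779, 264]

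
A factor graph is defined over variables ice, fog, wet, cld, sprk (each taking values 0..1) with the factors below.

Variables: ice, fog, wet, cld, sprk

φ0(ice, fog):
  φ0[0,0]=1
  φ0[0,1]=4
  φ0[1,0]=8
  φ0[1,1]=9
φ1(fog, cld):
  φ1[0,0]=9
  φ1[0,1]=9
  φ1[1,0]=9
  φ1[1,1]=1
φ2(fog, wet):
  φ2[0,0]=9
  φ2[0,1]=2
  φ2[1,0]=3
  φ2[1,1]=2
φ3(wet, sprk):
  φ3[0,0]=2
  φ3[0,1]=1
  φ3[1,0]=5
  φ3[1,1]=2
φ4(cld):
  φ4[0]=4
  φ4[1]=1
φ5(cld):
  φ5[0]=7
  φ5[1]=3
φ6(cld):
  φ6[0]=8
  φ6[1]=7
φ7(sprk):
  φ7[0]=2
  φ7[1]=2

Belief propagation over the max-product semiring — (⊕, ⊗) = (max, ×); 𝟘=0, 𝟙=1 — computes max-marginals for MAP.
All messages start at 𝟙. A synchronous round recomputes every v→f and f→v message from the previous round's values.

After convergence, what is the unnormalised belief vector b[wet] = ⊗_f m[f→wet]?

init: all messages = 𝟙 over 2 values
r1 m[φ0→ice] = [4, 9]
r1 m[φ0→fog] = [8, 9]
r1 m[φ1→fog] = [9, 9]
r1 m[φ1→cld] = [9, 9]
r1 m[φ2→fog] = [9, 3]
r1 m[φ2→wet] = [9, 2]
r1 m[φ3→wet] = [2, 5]
r1 m[φ3→sprk] = [5, 2]
r1 m[φ4→cld] = [4, 1]
r1 m[φ5→cld] = [7, 3]
r1 m[φ6→cld] = [8, 7]
r1 m[φ7→sprk] = [2, 2]
r1 m[ice→φ0] = [1, 1]
r1 m[fog→φ0] = [1, 1]
r1 m[fog→φ1] = [1, 1]
r1 m[fog→φ2] = [1, 1]
r1 m[wet→φ2] = [1, 1]
r1 m[wet→φ3] = [1, 1]
r1 m[cld→φ1] = [1, 1]
r1 m[cld→φ4] = [1, 1]
r1 m[cld→φ5] = [1, 1]
r1 m[cld→φ6] = [1, 1]
r1 m[sprk→φ3] = [1, 1]
r1 m[sprk→φ7] = [1, 1]
r2 m[φ0→ice] = [4, 9]
r2 m[φ0→fog] = [8, 9]
r2 m[φ1→fog] = [9, 9]
r2 m[φ1→cld] = [9, 9]
r2 m[φ2→fog] = [9, 3]
r2 m[φ2→wet] = [9, 2]
r2 m[φ3→wet] = [2, 5]
r2 m[φ3→sprk] = [5, 2]
r2 m[φ4→cld] = [4, 1]
r2 m[φ5→cld] = [7, 3]
r2 m[φ6→cld] = [8, 7]
r2 m[φ7→sprk] = [2, 2]
r2 m[ice→φ0] = [1, 1]
r2 m[fog→φ0] = [81, 27]
r2 m[fog→φ1] = [72, 27]
r2 m[fog→φ2] = [72, 81]
r2 m[wet→φ2] = [2, 5]
r2 m[wet→φ3] = [9, 2]
r2 m[cld→φ1] = [224, 21]
r2 m[cld→φ4] = [504, 189]
r2 m[cld→φ5] = [288, 63]
r2 m[cld→φ6] = [252, 27]
r2 m[sprk→φ3] = [2, 2]
r2 m[sprk→φ7] = [5, 2]
r3 m[φ0→ice] = [108, 648]
r3 m[φ0→fog] = [8, 9]
r3 m[φ1→fog] = [2016, 2016]
r3 m[φ1→cld] = [648, 648]
r3 m[φ2→fog] = [18, 10]
r3 m[φ2→wet] = [648, 162]
r3 m[φ3→wet] = [4, 10]
r3 m[φ3→sprk] = [18, 9]
r3 m[φ4→cld] = [4, 1]
r3 m[φ5→cld] = [7, 3]
r3 m[φ6→cld] = [8, 7]
r3 m[φ7→sprk] = [2, 2]
r3 m[ice→φ0] = [1, 1]
r3 m[fog→φ0] = [81, 27]
r3 m[fog→φ1] = [72, 27]
r3 m[fog→φ2] = [72, 81]
r3 m[wet→φ2] = [2, 5]
r3 m[wet→φ3] = [9, 2]
r3 m[cld→φ1] = [224, 21]
r3 m[cld→φ4] = [504, 189]
r3 m[cld→φ5] = [288, 63]
r3 m[cld→φ6] = [252, 27]
r3 m[sprk→φ3] = [2, 2]
r3 m[sprk→φ7] = [5, 2]
r4 m[φ0→ice] = [108, 648]
r4 m[φ0→fog] = [8, 9]
r4 m[φ1→fog] = [2016, 2016]
r4 m[φ1→cld] = [648, 648]
r4 m[φ2→fog] = [18, 10]
r4 m[φ2→wet] = [648, 162]
r4 m[φ3→wet] = [4, 10]
r4 m[φ3→sprk] = [18, 9]
r4 m[φ4→cld] = [4, 1]
r4 m[φ5→cld] = [7, 3]
r4 m[φ6→cld] = [8, 7]
r4 m[φ7→sprk] = [2, 2]
r4 m[ice→φ0] = [1, 1]
r4 m[fog→φ0] = [36288, 20160]
r4 m[fog→φ1] = [144, 90]
r4 m[fog→φ2] = [16128, 18144]
r4 m[wet→φ2] = [4, 10]
r4 m[wet→φ3] = [648, 162]
r4 m[cld→φ1] = [224, 21]
r4 m[cld→φ4] = [36288, 13608]
r4 m[cld→φ5] = [20736, 4536]
r4 m[cld→φ6] = [18144, 1944]
r4 m[sprk→φ3] = [2, 2]
r4 m[sprk→φ7] = [18, 9]
r5 m[φ0→ice] = [80640, 290304]
r5 m[φ0→fog] = [8, 9]
r5 m[φ1→fog] = [2016, 2016]
r5 m[φ1→cld] = [1296, 1296]
r5 m[φ2→fog] = [36, 20]
r5 m[φ2→wet] = [145152, 36288]
r5 m[φ3→wet] = [4, 10]
r5 m[φ3→sprk] = [1296, 648]
r5 m[φ4→cld] = [4, 1]
r5 m[φ5→cld] = [7, 3]
r5 m[φ6→cld] = [8, 7]
r5 m[φ7→sprk] = [2, 2]
r5 m[ice→φ0] = [1, 1]
r5 m[fog→φ0] = [36288, 20160]
r5 m[fog→φ1] = [144, 90]
r5 m[fog→φ2] = [16128, 18144]
r5 m[wet→φ2] = [4, 10]
r5 m[wet→φ3] = [648, 162]
r5 m[cld→φ1] = [224, 21]
r5 m[cld→φ4] = [36288, 13608]
r5 m[cld→φ5] = [20736, 4536]
r5 m[cld→φ6] = [18144, 1944]
r5 m[sprk→φ3] = [2, 2]
r5 m[sprk→φ7] = [18, 9]
r6 m[φ0→ice] = [80640, 290304]
r6 m[φ0→fog] = [8, 9]
r6 m[φ1→fog] = [2016, 2016]
r6 m[φ1→cld] = [1296, 1296]
r6 m[φ2→fog] = [36, 20]
r6 m[φ2→wet] = [145152, 36288]
r6 m[φ3→wet] = [4, 10]
r6 m[φ3→sprk] = [1296, 648]
r6 m[φ4→cld] = [4, 1]
r6 m[φ5→cld] = [7, 3]
r6 m[φ6→cld] = [8, 7]
r6 m[φ7→sprk] = [2, 2]
r6 m[ice→φ0] = [1, 1]
r6 m[fog→φ0] = [72576, 40320]
r6 m[fog→φ1] = [288, 180]
r6 m[fog→φ2] = [16128, 18144]
r6 m[wet→φ2] = [4, 10]
r6 m[wet→φ3] = [145152, 36288]
r6 m[cld→φ1] = [224, 21]
r6 m[cld→φ4] = [72576, 27216]
r6 m[cld→φ5] = [41472, 9072]
r6 m[cld→φ6] = [36288, 3888]
r6 m[sprk→φ3] = [2, 2]
r6 m[sprk→φ7] = [1296, 648]
r7 m[φ0→ice] = [161280, 580608]
r7 m[φ0→fog] = [8, 9]
r7 m[φ1→fog] = [2016, 2016]
r7 m[φ1→cld] = [2592, 2592]
r7 m[φ2→fog] = [36, 20]
r7 m[φ2→wet] = [145152, 36288]
r7 m[φ3→wet] = [4, 10]
r7 m[φ3→sprk] = [290304, 145152]
r7 m[φ4→cld] = [4, 1]
r7 m[φ5→cld] = [7, 3]
r7 m[φ6→cld] = [8, 7]
r7 m[φ7→sprk] = [2, 2]
r7 m[ice→φ0] = [1, 1]
r7 m[fog→φ0] = [72576, 40320]
r7 m[fog→φ1] = [288, 180]
r7 m[fog→φ2] = [16128, 18144]
r7 m[wet→φ2] = [4, 10]
r7 m[wet→φ3] = [145152, 36288]
r7 m[cld→φ1] = [224, 21]
r7 m[cld→φ4] = [72576, 27216]
r7 m[cld→φ5] = [41472, 9072]
r7 m[cld→φ6] = [36288, 3888]
r7 m[sprk→φ3] = [2, 2]
r7 m[sprk→φ7] = [1296, 648]
r8 m[φ0→ice] = [161280, 580608]
r8 m[φ0→fog] = [8, 9]
r8 m[φ1→fog] = [2016, 2016]
r8 m[φ1→cld] = [2592, 2592]
r8 m[φ2→fog] = [36, 20]
r8 m[φ2→wet] = [145152, 36288]
r8 m[φ3→wet] = [4, 10]
r8 m[φ3→sprk] = [290304, 145152]
r8 m[φ4→cld] = [4, 1]
r8 m[φ5→cld] = [7, 3]
r8 m[φ6→cld] = [8, 7]
r8 m[φ7→sprk] = [2, 2]
r8 m[ice→φ0] = [1, 1]
r8 m[fog→φ0] = [72576, 40320]
r8 m[fog→φ1] = [288, 180]
r8 m[fog→φ2] = [16128, 18144]
r8 m[wet→φ2] = [4, 10]
r8 m[wet→φ3] = [145152, 36288]
r8 m[cld→φ1] = [224, 21]
r8 m[cld→φ4] = [145152, 54432]
r8 m[cld→φ5] = [82944, 18144]
r8 m[cld→φ6] = [72576, 7776]
r8 m[sprk→φ3] = [2, 2]
r8 m[sprk→φ7] = [290304, 145152]
r9 m[φ0→ice] = [161280, 580608]
r9 m[φ0→fog] = [8, 9]
r9 m[φ1→fog] = [2016, 2016]
r9 m[φ1→cld] = [2592, 2592]
r9 m[φ2→fog] = [36, 20]
r9 m[φ2→wet] = [145152, 36288]
r9 m[φ3→wet] = [4, 10]
r9 m[φ3→sprk] = [290304, 145152]
r9 m[φ4→cld] = [4, 1]
r9 m[φ5→cld] = [7, 3]
r9 m[φ6→cld] = [8, 7]
r9 m[φ7→sprk] = [2, 2]
r9 m[ice→φ0] = [1, 1]
r9 m[fog→φ0] = [72576, 40320]
r9 m[fog→φ1] = [288, 180]
r9 m[fog→φ2] = [16128, 18144]
r9 m[wet→φ2] = [4, 10]
r9 m[wet→φ3] = [145152, 36288]
r9 m[cld→φ1] = [224, 21]
r9 m[cld→φ4] = [145152, 54432]
r9 m[cld→φ5] = [82944, 18144]
r9 m[cld→φ6] = [72576, 7776]
r9 m[sprk→φ3] = [2, 2]
r9 m[sprk→φ7] = [290304, 145152]
fixed point reached at round 9
b[wet] = ⊗ incoming = [580608, 362880]

b[wet] = [580608, 362880]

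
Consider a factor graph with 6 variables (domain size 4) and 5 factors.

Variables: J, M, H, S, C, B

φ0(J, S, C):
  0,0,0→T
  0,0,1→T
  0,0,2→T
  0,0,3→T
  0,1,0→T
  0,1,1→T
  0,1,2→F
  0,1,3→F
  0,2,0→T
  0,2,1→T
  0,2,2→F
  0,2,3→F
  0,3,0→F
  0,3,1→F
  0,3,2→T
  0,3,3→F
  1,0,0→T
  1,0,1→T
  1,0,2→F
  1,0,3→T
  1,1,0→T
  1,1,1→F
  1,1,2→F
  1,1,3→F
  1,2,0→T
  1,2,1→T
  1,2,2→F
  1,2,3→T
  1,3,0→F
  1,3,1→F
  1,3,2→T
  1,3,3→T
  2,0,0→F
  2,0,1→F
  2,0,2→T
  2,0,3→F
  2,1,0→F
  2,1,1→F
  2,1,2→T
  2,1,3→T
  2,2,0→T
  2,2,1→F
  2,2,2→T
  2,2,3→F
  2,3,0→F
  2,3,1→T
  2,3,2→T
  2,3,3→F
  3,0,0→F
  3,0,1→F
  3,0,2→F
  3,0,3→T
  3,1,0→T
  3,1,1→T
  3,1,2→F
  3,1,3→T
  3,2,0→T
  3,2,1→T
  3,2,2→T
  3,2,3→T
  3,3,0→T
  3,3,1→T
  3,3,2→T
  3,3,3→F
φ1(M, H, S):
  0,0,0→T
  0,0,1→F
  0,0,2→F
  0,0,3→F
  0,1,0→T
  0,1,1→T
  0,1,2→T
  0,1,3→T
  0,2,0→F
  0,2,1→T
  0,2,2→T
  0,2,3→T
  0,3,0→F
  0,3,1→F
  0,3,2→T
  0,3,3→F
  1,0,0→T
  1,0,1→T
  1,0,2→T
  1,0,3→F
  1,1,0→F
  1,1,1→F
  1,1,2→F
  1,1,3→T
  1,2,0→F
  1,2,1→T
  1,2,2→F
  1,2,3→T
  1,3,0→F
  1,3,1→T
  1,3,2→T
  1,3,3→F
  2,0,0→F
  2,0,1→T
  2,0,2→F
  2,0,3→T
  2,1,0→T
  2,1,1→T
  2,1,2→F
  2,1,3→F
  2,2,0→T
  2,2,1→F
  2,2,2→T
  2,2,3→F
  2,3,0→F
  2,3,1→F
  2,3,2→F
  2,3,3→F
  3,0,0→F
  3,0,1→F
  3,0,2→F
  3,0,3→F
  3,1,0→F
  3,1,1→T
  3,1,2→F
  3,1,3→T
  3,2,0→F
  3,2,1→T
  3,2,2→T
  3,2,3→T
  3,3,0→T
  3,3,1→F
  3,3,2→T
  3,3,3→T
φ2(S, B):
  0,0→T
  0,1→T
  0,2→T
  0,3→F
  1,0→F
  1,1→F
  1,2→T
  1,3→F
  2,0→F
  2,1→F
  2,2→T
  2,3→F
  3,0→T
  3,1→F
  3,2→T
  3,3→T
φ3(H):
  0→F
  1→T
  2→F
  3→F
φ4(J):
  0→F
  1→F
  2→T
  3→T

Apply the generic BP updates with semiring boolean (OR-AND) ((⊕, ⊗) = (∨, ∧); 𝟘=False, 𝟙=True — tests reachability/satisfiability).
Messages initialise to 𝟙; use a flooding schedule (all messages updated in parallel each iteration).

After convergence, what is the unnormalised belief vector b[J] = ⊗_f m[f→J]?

init: all messages = 𝟙 over 4 values
r1 m[φ0→J] = [T, T, T, T]
r1 m[φ0→S] = [T, T, T, T]
r1 m[φ0→C] = [T, T, T, T]
r1 m[φ1→M] = [T, T, T, T]
r1 m[φ1→H] = [T, T, T, T]
r1 m[φ1→S] = [T, T, T, T]
r1 m[φ2→S] = [T, T, T, T]
r1 m[φ2→B] = [T, T, T, T]
r1 m[φ3→H] = [F, T, F, F]
r1 m[φ4→J] = [F, F, T, T]
r1 m[J→φ0] = [T, T, T, T]
r1 m[J→φ4] = [T, T, T, T]
r1 m[M→φ1] = [T, T, T, T]
r1 m[H→φ1] = [T, T, T, T]
r1 m[H→φ3] = [T, T, T, T]
r1 m[S→φ0] = [T, T, T, T]
r1 m[S→φ1] = [T, T, T, T]
r1 m[S→φ2] = [T, T, T, T]
r1 m[C→φ0] = [T, T, T, T]
r1 m[B→φ2] = [T, T, T, T]
r2 m[φ0→J] = [T, T, T, T]
r2 m[φ0→S] = [T, T, T, T]
r2 m[φ0→C] = [T, T, T, T]
r2 m[φ1→M] = [T, T, T, T]
r2 m[φ1→H] = [T, T, T, T]
r2 m[φ1→S] = [T, T, T, T]
r2 m[φ2→S] = [T, T, T, T]
r2 m[φ2→B] = [T, T, T, T]
r2 m[φ3→H] = [F, T, F, F]
r2 m[φ4→J] = [F, F, T, T]
r2 m[J→φ0] = [F, F, T, T]
r2 m[J→φ4] = [T, T, T, T]
r2 m[M→φ1] = [T, T, T, T]
r2 m[H→φ1] = [F, T, F, F]
r2 m[H→φ3] = [T, T, T, T]
r2 m[S→φ0] = [T, T, T, T]
r2 m[S→φ1] = [T, T, T, T]
r2 m[S→φ2] = [T, T, T, T]
r2 m[C→φ0] = [T, T, T, T]
r2 m[B→φ2] = [T, T, T, T]
r3 m[φ0→J] = [T, T, T, T]
r3 m[φ0→S] = [T, T, T, T]
r3 m[φ0→C] = [T, T, T, T]
r3 m[φ1→M] = [T, T, T, T]
r3 m[φ1→H] = [T, T, T, T]
r3 m[φ1→S] = [T, T, T, T]
r3 m[φ2→S] = [T, T, T, T]
r3 m[φ2→B] = [T, T, T, T]
r3 m[φ3→H] = [F, T, F, F]
r3 m[φ4→J] = [F, F, T, T]
r3 m[J→φ0] = [F, F, T, T]
r3 m[J→φ4] = [T, T, T, T]
r3 m[M→φ1] = [T, T, T, T]
r3 m[H→φ1] = [F, T, F, F]
r3 m[H→φ3] = [T, T, T, T]
r3 m[S→φ0] = [T, T, T, T]
r3 m[S→φ1] = [T, T, T, T]
r3 m[S→φ2] = [T, T, T, T]
r3 m[C→φ0] = [T, T, T, T]
r3 m[B→φ2] = [T, T, T, T]
fixed point reached at round 3
b[J] = ⊗ incoming = [F, F, T, T]

b[J] = [F, F, T, T]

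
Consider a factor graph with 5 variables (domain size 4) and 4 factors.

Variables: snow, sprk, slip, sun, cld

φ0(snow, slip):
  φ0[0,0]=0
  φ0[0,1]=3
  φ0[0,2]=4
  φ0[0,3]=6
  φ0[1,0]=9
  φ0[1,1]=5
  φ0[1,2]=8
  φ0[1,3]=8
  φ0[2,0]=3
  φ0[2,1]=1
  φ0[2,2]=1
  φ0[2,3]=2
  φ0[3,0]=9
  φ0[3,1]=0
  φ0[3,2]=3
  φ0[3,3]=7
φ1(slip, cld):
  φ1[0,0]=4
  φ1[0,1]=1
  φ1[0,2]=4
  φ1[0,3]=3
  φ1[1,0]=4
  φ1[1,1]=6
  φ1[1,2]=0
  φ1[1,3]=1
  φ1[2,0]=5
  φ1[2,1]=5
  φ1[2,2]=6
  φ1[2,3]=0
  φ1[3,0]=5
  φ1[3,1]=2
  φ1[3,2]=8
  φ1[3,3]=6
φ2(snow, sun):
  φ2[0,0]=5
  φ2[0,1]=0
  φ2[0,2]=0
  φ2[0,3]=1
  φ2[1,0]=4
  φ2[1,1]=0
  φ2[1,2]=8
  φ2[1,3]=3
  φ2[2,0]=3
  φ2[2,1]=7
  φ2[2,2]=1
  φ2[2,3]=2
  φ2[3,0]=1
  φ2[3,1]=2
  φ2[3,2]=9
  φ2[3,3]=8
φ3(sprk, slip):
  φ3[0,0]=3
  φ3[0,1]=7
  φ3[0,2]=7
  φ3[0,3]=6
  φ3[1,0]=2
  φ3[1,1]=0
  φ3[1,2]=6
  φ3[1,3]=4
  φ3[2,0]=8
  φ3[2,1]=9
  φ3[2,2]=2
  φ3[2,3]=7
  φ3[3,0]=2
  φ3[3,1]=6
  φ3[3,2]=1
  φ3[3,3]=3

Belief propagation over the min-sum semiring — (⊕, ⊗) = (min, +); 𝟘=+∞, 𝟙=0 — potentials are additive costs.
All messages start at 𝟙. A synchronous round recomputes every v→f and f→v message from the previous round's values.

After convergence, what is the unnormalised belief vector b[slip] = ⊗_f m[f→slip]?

b[slip] = [3, 1, 3, 8]

init: all messages = 𝟙 over 4 values
r1 m[φ0→snow] = [0, 5, 1, 0]
r1 m[φ0→slip] = [0, 0, 1, 2]
r1 m[φ1→slip] = [1, 0, 0, 2]
r1 m[φ1→cld] = [4, 1, 0, 0]
r1 m[φ2→snow] = [0, 0, 1, 1]
r1 m[φ2→sun] = [1, 0, 0, 1]
r1 m[φ3→sprk] = [3, 0, 2, 1]
r1 m[φ3→slip] = [2, 0, 1, 3]
r1 m[snow→φ0] = [0, 0, 0, 0]
r1 m[snow→φ2] = [0, 0, 0, 0]
r1 m[sprk→φ3] = [0, 0, 0, 0]
r1 m[slip→φ0] = [0, 0, 0, 0]
r1 m[slip→φ1] = [0, 0, 0, 0]
r1 m[slip→φ3] = [0, 0, 0, 0]
r1 m[sun→φ2] = [0, 0, 0, 0]
r1 m[cld→φ1] = [0, 0, 0, 0]
r2 m[φ0→snow] = [0, 5, 1, 0]
r2 m[φ0→slip] = [0, 0, 1, 2]
r2 m[φ1→slip] = [1, 0, 0, 2]
r2 m[φ1→cld] = [4, 1, 0, 0]
r2 m[φ2→snow] = [0, 0, 1, 1]
r2 m[φ2→sun] = [1, 0, 0, 1]
r2 m[φ3→sprk] = [3, 0, 2, 1]
r2 m[φ3→slip] = [2, 0, 1, 3]
r2 m[snow→φ0] = [0, 0, 1, 1]
r2 m[snow→φ2] = [0, 5, 1, 0]
r2 m[sprk→φ3] = [0, 0, 0, 0]
r2 m[slip→φ0] = [3, 0, 1, 5]
r2 m[slip→φ1] = [2, 0, 2, 5]
r2 m[slip→φ3] = [1, 0, 1, 4]
r2 m[sun→φ2] = [0, 0, 0, 0]
r2 m[cld→φ1] = [0, 0, 0, 0]
r3 m[φ0→snow] = [3, 5, 1, 0]
r3 m[φ0→slip] = [0, 1, 2, 3]
r3 m[φ1→slip] = [1, 0, 0, 2]
r3 m[φ1→cld] = [4, 3, 0, 1]
r3 m[φ2→snow] = [0, 0, 1, 1]
r3 m[φ2→sun] = [1, 0, 0, 1]
r3 m[φ3→sprk] = [4, 0, 3, 2]
r3 m[φ3→slip] = [2, 0, 1, 3]
r3 m[snow→φ0] = [0, 0, 1, 1]
r3 m[snow→φ2] = [0, 5, 1, 0]
r3 m[sprk→φ3] = [0, 0, 0, 0]
r3 m[slip→φ0] = [3, 0, 1, 5]
r3 m[slip→φ1] = [2, 0, 2, 5]
r3 m[slip→φ3] = [1, 0, 1, 4]
r3 m[sun→φ2] = [0, 0, 0, 0]
r3 m[cld→φ1] = [0, 0, 0, 0]
r4 m[φ0→snow] = [3, 5, 1, 0]
r4 m[φ0→slip] = [0, 1, 2, 3]
r4 m[φ1→slip] = [1, 0, 0, 2]
r4 m[φ1→cld] = [4, 3, 0, 1]
r4 m[φ2→snow] = [0, 0, 1, 1]
r4 m[φ2→sun] = [1, 0, 0, 1]
r4 m[φ3→sprk] = [4, 0, 3, 2]
r4 m[φ3→slip] = [2, 0, 1, 3]
r4 m[snow→φ0] = [0, 0, 1, 1]
r4 m[snow→φ2] = [3, 5, 1, 0]
r4 m[sprk→φ3] = [0, 0, 0, 0]
r4 m[slip→φ0] = [3, 0, 1, 5]
r4 m[slip→φ1] = [2, 1, 3, 6]
r4 m[slip→φ3] = [1, 1, 2, 5]
r4 m[sun→φ2] = [0, 0, 0, 0]
r4 m[cld→φ1] = [0, 0, 0, 0]
r5 m[φ0→snow] = [3, 5, 1, 0]
r5 m[φ0→slip] = [0, 1, 2, 3]
r5 m[φ1→slip] = [1, 0, 0, 2]
r5 m[φ1→cld] = [5, 3, 1, 2]
r5 m[φ2→snow] = [0, 0, 1, 1]
r5 m[φ2→sun] = [1, 2, 2, 3]
r5 m[φ3→sprk] = [4, 1, 4, 3]
r5 m[φ3→slip] = [2, 0, 1, 3]
r5 m[snow→φ0] = [0, 0, 1, 1]
r5 m[snow→φ2] = [3, 5, 1, 0]
r5 m[sprk→φ3] = [0, 0, 0, 0]
r5 m[slip→φ0] = [3, 0, 1, 5]
r5 m[slip→φ1] = [2, 1, 3, 6]
r5 m[slip→φ3] = [1, 1, 2, 5]
r5 m[sun→φ2] = [0, 0, 0, 0]
r5 m[cld→φ1] = [0, 0, 0, 0]
r6 m[φ0→snow] = [3, 5, 1, 0]
r6 m[φ0→slip] = [0, 1, 2, 3]
r6 m[φ1→slip] = [1, 0, 0, 2]
r6 m[φ1→cld] = [5, 3, 1, 2]
r6 m[φ2→snow] = [0, 0, 1, 1]
r6 m[φ2→sun] = [1, 2, 2, 3]
r6 m[φ3→sprk] = [4, 1, 4, 3]
r6 m[φ3→slip] = [2, 0, 1, 3]
r6 m[snow→φ0] = [0, 0, 1, 1]
r6 m[snow→φ2] = [3, 5, 1, 0]
r6 m[sprk→φ3] = [0, 0, 0, 0]
r6 m[slip→φ0] = [3, 0, 1, 5]
r6 m[slip→φ1] = [2, 1, 3, 6]
r6 m[slip→φ3] = [1, 1, 2, 5]
r6 m[sun→φ2] = [0, 0, 0, 0]
r6 m[cld→φ1] = [0, 0, 0, 0]
fixed point reached at round 6
b[slip] = ⊗ incoming = [3, 1, 3, 8]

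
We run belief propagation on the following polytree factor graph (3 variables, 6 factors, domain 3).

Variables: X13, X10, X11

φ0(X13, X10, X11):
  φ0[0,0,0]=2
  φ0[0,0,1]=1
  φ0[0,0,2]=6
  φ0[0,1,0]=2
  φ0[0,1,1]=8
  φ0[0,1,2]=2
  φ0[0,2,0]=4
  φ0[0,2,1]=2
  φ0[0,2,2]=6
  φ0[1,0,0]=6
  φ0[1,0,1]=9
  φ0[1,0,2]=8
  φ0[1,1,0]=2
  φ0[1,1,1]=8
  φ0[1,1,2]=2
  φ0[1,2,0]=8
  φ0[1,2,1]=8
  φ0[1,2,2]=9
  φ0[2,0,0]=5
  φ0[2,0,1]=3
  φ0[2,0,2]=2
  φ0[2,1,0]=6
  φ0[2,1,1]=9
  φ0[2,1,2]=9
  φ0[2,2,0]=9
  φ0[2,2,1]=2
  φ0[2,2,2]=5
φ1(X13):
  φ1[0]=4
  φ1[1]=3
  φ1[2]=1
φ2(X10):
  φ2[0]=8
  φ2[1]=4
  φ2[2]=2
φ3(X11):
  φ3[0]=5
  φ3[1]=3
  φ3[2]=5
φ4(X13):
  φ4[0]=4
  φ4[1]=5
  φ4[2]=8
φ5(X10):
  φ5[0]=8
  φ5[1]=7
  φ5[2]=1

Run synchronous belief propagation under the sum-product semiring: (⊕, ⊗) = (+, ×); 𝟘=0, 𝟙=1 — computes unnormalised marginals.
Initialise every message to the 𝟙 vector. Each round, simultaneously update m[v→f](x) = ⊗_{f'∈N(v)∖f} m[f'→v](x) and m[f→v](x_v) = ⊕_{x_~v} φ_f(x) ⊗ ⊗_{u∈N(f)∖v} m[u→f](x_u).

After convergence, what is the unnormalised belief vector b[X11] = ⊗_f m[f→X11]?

init: all messages = 𝟙 over 3 values
r1 m[φ0→X13] = [33, 60, 50]
r1 m[φ0→X10] = [42, 48, 53]
r1 m[φ0→X11] = [44, 50, 49]
r1 m[φ1→X13] = [4, 3, 1]
r1 m[φ2→X10] = [8, 4, 2]
r1 m[φ3→X11] = [5, 3, 5]
r1 m[φ4→X13] = [4, 5, 8]
r1 m[φ5→X10] = [8, 7, 1]
r1 m[X13→φ0] = [1, 1, 1]
r1 m[X13→φ1] = [1, 1, 1]
r1 m[X13→φ4] = [1, 1, 1]
r1 m[X10→φ0] = [1, 1, 1]
r1 m[X10→φ2] = [1, 1, 1]
r1 m[X10→φ5] = [1, 1, 1]
r1 m[X11→φ0] = [1, 1, 1]
r1 m[X11→φ3] = [1, 1, 1]
r2 m[φ0→X13] = [33, 60, 50]
r2 m[φ0→X10] = [42, 48, 53]
r2 m[φ0→X11] = [44, 50, 49]
r2 m[φ1→X13] = [4, 3, 1]
r2 m[φ2→X10] = [8, 4, 2]
r2 m[φ3→X11] = [5, 3, 5]
r2 m[φ4→X13] = [4, 5, 8]
r2 m[φ5→X10] = [8, 7, 1]
r2 m[X13→φ0] = [16, 15, 8]
r2 m[X13→φ1] = [132, 300, 400]
r2 m[X13→φ4] = [132, 180, 50]
r2 m[X10→φ0] = [64, 28, 2]
r2 m[X10→φ2] = [336, 336, 53]
r2 m[X10→φ5] = [336, 192, 106]
r2 m[X11→φ0] = [5, 3, 5]
r2 m[X11→φ3] = [44, 50, 49]
r3 m[φ0→X13] = [4096, 7658, 5824]
r3 m[φ0→X10] = [2495, 2180, 3139]
r3 m[φ0→X11] = [13960, 20496, 19142]
r3 m[φ1→X13] = [4, 3, 1]
r3 m[φ2→X10] = [8, 4, 2]
r3 m[φ3→X11] = [5, 3, 5]
r3 m[φ4→X13] = [4, 5, 8]
r3 m[φ5→X10] = [8, 7, 1]
r3 m[X13→φ0] = [16, 15, 8]
r3 m[X13→φ1] = [132, 300, 400]
r3 m[X13→φ4] = [132, 180, 50]
r3 m[X10→φ0] = [64, 28, 2]
r3 m[X10→φ2] = [336, 336, 53]
r3 m[X10→φ5] = [336, 192, 106]
r3 m[X11→φ0] = [5, 3, 5]
r3 m[X11→φ3] = [44, 50, 49]
r4 m[φ0→X13] = [4096, 7658, 5824]
r4 m[φ0→X10] = [2495, 2180, 3139]
r4 m[φ0→X11] = [13960, 20496, 19142]
r4 m[φ1→X13] = [4, 3, 1]
r4 m[φ2→X10] = [8, 4, 2]
r4 m[φ3→X11] = [5, 3, 5]
r4 m[φ4→X13] = [4, 5, 8]
r4 m[φ5→X10] = [8, 7, 1]
r4 m[X13→φ0] = [16, 15, 8]
r4 m[X13→φ1] = [16384, 38290, 46592]
r4 m[X13→φ4] = [16384, 22974, 5824]
r4 m[X10→φ0] = [64, 28, 2]
r4 m[X10→φ2] = [19960, 15260, 3139]
r4 m[X10→φ5] = [19960, 8720, 6278]
r4 m[X11→φ0] = [5, 3, 5]
r4 m[X11→φ3] = [13960, 20496, 19142]
r5 m[φ0→X13] = [4096, 7658, 5824]
r5 m[φ0→X10] = [2495, 2180, 3139]
r5 m[φ0→X11] = [13960, 20496, 19142]
r5 m[φ1→X13] = [4, 3, 1]
r5 m[φ2→X10] = [8, 4, 2]
r5 m[φ3→X11] = [5, 3, 5]
r5 m[φ4→X13] = [4, 5, 8]
r5 m[φ5→X10] = [8, 7, 1]
r5 m[X13→φ0] = [16, 15, 8]
r5 m[X13→φ1] = [16384, 38290, 46592]
r5 m[X13→φ4] = [16384, 22974, 5824]
r5 m[X10→φ0] = [64, 28, 2]
r5 m[X10→φ2] = [19960, 15260, 3139]
r5 m[X10→φ5] = [19960, 8720, 6278]
r5 m[X11→φ0] = [5, 3, 5]
r5 m[X11→φ3] = [13960, 20496, 19142]
fixed point reached at round 5
b[X11] = ⊗ incoming = [69800, 61488, 95710]

b[X11] = [69800, 61488, 95710]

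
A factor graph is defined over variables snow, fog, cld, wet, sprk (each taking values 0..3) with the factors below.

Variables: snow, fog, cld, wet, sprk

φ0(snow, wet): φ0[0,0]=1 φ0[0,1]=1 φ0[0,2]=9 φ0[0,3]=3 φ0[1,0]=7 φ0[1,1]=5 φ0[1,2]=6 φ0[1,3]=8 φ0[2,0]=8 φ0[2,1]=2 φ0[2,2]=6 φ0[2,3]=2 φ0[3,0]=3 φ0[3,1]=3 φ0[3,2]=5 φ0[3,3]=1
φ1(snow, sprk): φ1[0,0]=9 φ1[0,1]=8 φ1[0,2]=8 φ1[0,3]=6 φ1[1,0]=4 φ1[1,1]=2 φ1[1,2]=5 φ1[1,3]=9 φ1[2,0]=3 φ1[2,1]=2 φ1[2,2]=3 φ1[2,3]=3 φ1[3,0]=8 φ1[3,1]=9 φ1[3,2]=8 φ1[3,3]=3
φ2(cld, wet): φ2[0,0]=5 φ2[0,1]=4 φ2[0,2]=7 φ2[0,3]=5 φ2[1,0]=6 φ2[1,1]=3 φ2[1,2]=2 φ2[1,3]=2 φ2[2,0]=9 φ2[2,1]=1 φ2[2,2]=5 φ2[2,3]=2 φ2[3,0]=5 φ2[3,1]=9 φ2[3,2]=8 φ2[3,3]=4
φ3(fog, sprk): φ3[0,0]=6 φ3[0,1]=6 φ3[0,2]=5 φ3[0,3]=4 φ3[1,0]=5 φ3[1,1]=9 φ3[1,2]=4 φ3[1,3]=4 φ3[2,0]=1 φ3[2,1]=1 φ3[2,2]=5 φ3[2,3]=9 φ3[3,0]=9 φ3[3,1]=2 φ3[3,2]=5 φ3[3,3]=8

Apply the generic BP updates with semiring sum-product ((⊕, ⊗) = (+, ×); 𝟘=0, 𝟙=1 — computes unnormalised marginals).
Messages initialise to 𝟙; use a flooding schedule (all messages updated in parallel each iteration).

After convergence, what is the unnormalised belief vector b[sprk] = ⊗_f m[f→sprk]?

b[sprk] = [160923, 112482, 149720, 201525]

init: all messages = 𝟙 over 4 values
r1 m[φ0→snow] = [14, 26, 18, 12]
r1 m[φ0→wet] = [19, 11, 26, 14]
r1 m[φ1→snow] = [31, 20, 11, 28]
r1 m[φ1→sprk] = [24, 21, 24, 21]
r1 m[φ2→cld] = [21, 13, 17, 26]
r1 m[φ2→wet] = [25, 17, 22, 13]
r1 m[φ3→fog] = [21, 22, 16, 24]
r1 m[φ3→sprk] = [21, 18, 19, 25]
r1 m[snow→φ0] = [1, 1, 1, 1]
r1 m[snow→φ1] = [1, 1, 1, 1]
r1 m[fog→φ3] = [1, 1, 1, 1]
r1 m[cld→φ2] = [1, 1, 1, 1]
r1 m[wet→φ0] = [1, 1, 1, 1]
r1 m[wet→φ2] = [1, 1, 1, 1]
r1 m[sprk→φ1] = [1, 1, 1, 1]
r1 m[sprk→φ3] = [1, 1, 1, 1]
r2 m[φ0→snow] = [14, 26, 18, 12]
r2 m[φ0→wet] = [19, 11, 26, 14]
r2 m[φ1→snow] = [31, 20, 11, 28]
r2 m[φ1→sprk] = [24, 21, 24, 21]
r2 m[φ2→cld] = [21, 13, 17, 26]
r2 m[φ2→wet] = [25, 17, 22, 13]
r2 m[φ3→fog] = [21, 22, 16, 24]
r2 m[φ3→sprk] = [21, 18, 19, 25]
r2 m[snow→φ0] = [31, 20, 11, 28]
r2 m[snow→φ1] = [14, 26, 18, 12]
r2 m[fog→φ3] = [1, 1, 1, 1]
r2 m[cld→φ2] = [1, 1, 1, 1]
r2 m[wet→φ0] = [25, 17, 22, 13]
r2 m[wet→φ2] = [19, 11, 26, 14]
r2 m[sprk→φ1] = [21, 18, 19, 25]
r2 m[sprk→φ3] = [24, 21, 24, 21]
r3 m[φ0→snow] = [279, 496, 392, 249]
r3 m[φ0→wet] = [343, 237, 605, 303]
r3 m[φ1→snow] = [635, 440, 231, 557]
r3 m[φ1→sprk] = [380, 308, 392, 408]
r3 m[φ2→cld] = [391, 227, 340, 458]
r3 m[φ2→wet] = [25, 17, 22, 13]
r3 m[φ3→fog] = [474, 489, 354, 546]
r3 m[φ3→sprk] = [21, 18, 19, 25]
r3 m[snow→φ0] = [31, 20, 11, 28]
r3 m[snow→φ1] = [14, 26, 18, 12]
r3 m[fog→φ3] = [1, 1, 1, 1]
r3 m[cld→φ2] = [1, 1, 1, 1]
r3 m[wet→φ0] = [25, 17, 22, 13]
r3 m[wet→φ2] = [19, 11, 26, 14]
r3 m[sprk→φ1] = [21, 18, 19, 25]
r3 m[sprk→φ3] = [24, 21, 24, 21]
r4 m[φ0→snow] = [279, 496, 392, 249]
r4 m[φ0→wet] = [343, 237, 605, 303]
r4 m[φ1→snow] = [635, 440, 231, 557]
r4 m[φ1→sprk] = [380, 308, 392, 408]
r4 m[φ2→cld] = [391, 227, 340, 458]
r4 m[φ2→wet] = [25, 17, 22, 13]
r4 m[φ3→fog] = [474, 489, 354, 546]
r4 m[φ3→sprk] = [21, 18, 19, 25]
r4 m[snow→φ0] = [635, 440, 231, 557]
r4 m[snow→φ1] = [279, 496, 392, 249]
r4 m[fog→φ3] = [1, 1, 1, 1]
r4 m[cld→φ2] = [1, 1, 1, 1]
r4 m[wet→φ0] = [25, 17, 22, 13]
r4 m[wet→φ2] = [343, 237, 605, 303]
r4 m[sprk→φ1] = [21, 18, 19, 25]
r4 m[sprk→φ3] = [380, 308, 392, 408]
r5 m[φ0→snow] = [279, 496, 392, 249]
r5 m[φ0→wet] = [7234, 4968, 12526, 6444]
r5 m[φ1→snow] = [635, 440, 231, 557]
r5 m[φ1→sprk] = [7663, 6249, 7880, 8061]
r5 m[φ2→cld] = [8413, 4585, 6955, 9900]
r5 m[φ2→wet] = [25, 17, 22, 13]
r5 m[φ3→fog] = [7720, 7872, 6320, 9260]
r5 m[φ3→sprk] = [21, 18, 19, 25]
r5 m[snow→φ0] = [635, 440, 231, 557]
r5 m[snow→φ1] = [279, 496, 392, 249]
r5 m[fog→φ3] = [1, 1, 1, 1]
r5 m[cld→φ2] = [1, 1, 1, 1]
r5 m[wet→φ0] = [25, 17, 22, 13]
r5 m[wet→φ2] = [343, 237, 605, 303]
r5 m[sprk→φ1] = [21, 18, 19, 25]
r5 m[sprk→φ3] = [380, 308, 392, 408]
r6 m[φ0→snow] = [279, 496, 392, 249]
r6 m[φ0→wet] = [7234, 4968, 12526, 6444]
r6 m[φ1→snow] = [635, 440, 231, 557]
r6 m[φ1→sprk] = [7663, 6249, 7880, 8061]
r6 m[φ2→cld] = [8413, 4585, 6955, 9900]
r6 m[φ2→wet] = [25, 17, 22, 13]
r6 m[φ3→fog] = [7720, 7872, 6320, 9260]
r6 m[φ3→sprk] = [21, 18, 19, 25]
r6 m[snow→φ0] = [635, 440, 231, 557]
r6 m[snow→φ1] = [279, 496, 392, 249]
r6 m[fog→φ3] = [1, 1, 1, 1]
r6 m[cld→φ2] = [1, 1, 1, 1]
r6 m[wet→φ0] = [25, 17, 22, 13]
r6 m[wet→φ2] = [7234, 4968, 12526, 6444]
r6 m[sprk→φ1] = [21, 18, 19, 25]
r6 m[sprk→φ3] = [7663, 6249, 7880, 8061]
r7 m[φ0→snow] = [279, 496, 392, 249]
r7 m[φ0→wet] = [7234, 4968, 12526, 6444]
r7 m[φ1→snow] = [635, 440, 231, 557]
r7 m[φ1→sprk] = [7663, 6249, 7880, 8061]
r7 m[φ2→cld] = [175944, 96248, 145592, 206866]
r7 m[φ2→wet] = [25, 17, 22, 13]
r7 m[φ3→fog] = [155116, 158320, 125861, 185353]
r7 m[φ3→sprk] = [21, 18, 19, 25]
r7 m[snow→φ0] = [635, 440, 231, 557]
r7 m[snow→φ1] = [279, 496, 392, 249]
r7 m[fog→φ3] = [1, 1, 1, 1]
r7 m[cld→φ2] = [1, 1, 1, 1]
r7 m[wet→φ0] = [25, 17, 22, 13]
r7 m[wet→φ2] = [7234, 4968, 12526, 6444]
r7 m[sprk→φ1] = [21, 18, 19, 25]
r7 m[sprk→φ3] = [7663, 6249, 7880, 8061]
r8 m[φ0→snow] = [279, 496, 392, 249]
r8 m[φ0→wet] = [7234, 4968, 12526, 6444]
r8 m[φ1→snow] = [635, 440, 231, 557]
r8 m[φ1→sprk] = [7663, 6249, 7880, 8061]
r8 m[φ2→cld] = [175944, 96248, 145592, 206866]
r8 m[φ2→wet] = [25, 17, 22, 13]
r8 m[φ3→fog] = [155116, 158320, 125861, 185353]
r8 m[φ3→sprk] = [21, 18, 19, 25]
r8 m[snow→φ0] = [635, 440, 231, 557]
r8 m[snow→φ1] = [279, 496, 392, 249]
r8 m[fog→φ3] = [1, 1, 1, 1]
r8 m[cld→φ2] = [1, 1, 1, 1]
r8 m[wet→φ0] = [25, 17, 22, 13]
r8 m[wet→φ2] = [7234, 4968, 12526, 6444]
r8 m[sprk→φ1] = [21, 18, 19, 25]
r8 m[sprk→φ3] = [7663, 6249, 7880, 8061]
fixed point reached at round 8
b[sprk] = ⊗ incoming = [160923, 112482, 149720, 201525]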